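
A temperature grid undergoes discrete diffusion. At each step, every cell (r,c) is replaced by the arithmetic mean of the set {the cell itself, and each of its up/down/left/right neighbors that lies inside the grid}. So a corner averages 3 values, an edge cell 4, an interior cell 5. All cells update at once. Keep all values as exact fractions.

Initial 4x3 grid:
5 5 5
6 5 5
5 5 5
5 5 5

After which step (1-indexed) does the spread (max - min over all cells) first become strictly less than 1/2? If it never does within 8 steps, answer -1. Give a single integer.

Answer: 1

Derivation:
Step 1: max=16/3, min=5, spread=1/3
  -> spread < 1/2 first at step 1
Step 2: max=631/120, min=5, spread=31/120
Step 3: max=5611/1080, min=5, spread=211/1080
Step 4: max=556897/108000, min=9047/1800, spread=14077/108000
Step 5: max=5000407/972000, min=543683/108000, spread=5363/48600
Step 6: max=149540809/29160000, min=302869/60000, spread=93859/1166400
Step 7: max=8958274481/1749600000, min=491336467/97200000, spread=4568723/69984000
Step 8: max=536660435629/104976000000, min=14761618889/2916000000, spread=8387449/167961600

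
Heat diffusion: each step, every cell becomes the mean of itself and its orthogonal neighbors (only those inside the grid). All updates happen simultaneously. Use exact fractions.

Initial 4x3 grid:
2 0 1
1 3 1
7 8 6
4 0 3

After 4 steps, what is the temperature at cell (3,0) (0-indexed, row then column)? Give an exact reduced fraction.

Answer: 511883/129600

Derivation:
Step 1: cell (3,0) = 11/3
Step 2: cell (3,0) = 149/36
Step 3: cell (3,0) = 1091/270
Step 4: cell (3,0) = 511883/129600
Full grid after step 4:
  8533/3600 953981/432000 35911/16200
  70787/24000 516829/180000 596833/216000
  792403/216000 1294283/360000 249551/72000
  511883/129600 3356617/864000 162661/43200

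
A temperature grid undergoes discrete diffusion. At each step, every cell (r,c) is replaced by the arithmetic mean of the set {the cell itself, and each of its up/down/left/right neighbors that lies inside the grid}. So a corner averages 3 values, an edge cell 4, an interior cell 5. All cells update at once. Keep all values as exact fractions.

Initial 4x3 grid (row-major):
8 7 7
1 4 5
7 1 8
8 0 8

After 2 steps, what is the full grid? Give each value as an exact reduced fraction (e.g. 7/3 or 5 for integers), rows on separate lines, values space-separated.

After step 1:
  16/3 13/2 19/3
  5 18/5 6
  17/4 4 11/2
  5 17/4 16/3
After step 2:
  101/18 653/120 113/18
  1091/240 251/50 643/120
  73/16 108/25 125/24
  9/2 223/48 181/36

Answer: 101/18 653/120 113/18
1091/240 251/50 643/120
73/16 108/25 125/24
9/2 223/48 181/36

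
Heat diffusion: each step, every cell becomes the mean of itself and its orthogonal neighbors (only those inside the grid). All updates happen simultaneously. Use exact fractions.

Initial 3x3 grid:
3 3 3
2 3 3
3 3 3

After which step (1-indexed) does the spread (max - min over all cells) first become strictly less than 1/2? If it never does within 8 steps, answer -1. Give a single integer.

Answer: 1

Derivation:
Step 1: max=3, min=8/3, spread=1/3
  -> spread < 1/2 first at step 1
Step 2: max=3, min=653/240, spread=67/240
Step 3: max=593/200, min=6043/2160, spread=1807/10800
Step 4: max=15839/5400, min=2434037/864000, spread=33401/288000
Step 5: max=1576609/540000, min=22098067/7776000, spread=3025513/38880000
Step 6: max=83644051/28800000, min=8866273133/3110400000, spread=53531/995328
Step 7: max=22536883949/7776000000, min=533839074151/186624000000, spread=450953/11943936
Step 8: max=2698351389481/933120000000, min=32083416439397/11197440000000, spread=3799043/143327232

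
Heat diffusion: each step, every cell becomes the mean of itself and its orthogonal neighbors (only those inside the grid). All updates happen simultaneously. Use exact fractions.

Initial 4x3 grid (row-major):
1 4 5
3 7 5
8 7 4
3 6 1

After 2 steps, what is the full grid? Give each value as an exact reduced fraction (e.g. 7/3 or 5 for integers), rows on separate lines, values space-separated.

After step 1:
  8/3 17/4 14/3
  19/4 26/5 21/4
  21/4 32/5 17/4
  17/3 17/4 11/3
After step 2:
  35/9 1007/240 85/18
  67/15 517/100 581/120
  331/60 507/100 587/120
  91/18 1199/240 73/18

Answer: 35/9 1007/240 85/18
67/15 517/100 581/120
331/60 507/100 587/120
91/18 1199/240 73/18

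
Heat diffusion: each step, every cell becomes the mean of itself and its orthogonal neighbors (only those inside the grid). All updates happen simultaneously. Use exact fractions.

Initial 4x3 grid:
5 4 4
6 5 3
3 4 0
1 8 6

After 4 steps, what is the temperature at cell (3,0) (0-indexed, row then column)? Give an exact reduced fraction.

Answer: 179441/43200

Derivation:
Step 1: cell (3,0) = 4
Step 2: cell (3,0) = 49/12
Step 3: cell (3,0) = 25/6
Step 4: cell (3,0) = 179441/43200
Full grid after step 4:
  47179/10800 1810391/432000 8057/2025
  307621/72000 738979/180000 845863/216000
  100147/24000 1463183/360000 854323/216000
  179441/43200 3559597/864000 524423/129600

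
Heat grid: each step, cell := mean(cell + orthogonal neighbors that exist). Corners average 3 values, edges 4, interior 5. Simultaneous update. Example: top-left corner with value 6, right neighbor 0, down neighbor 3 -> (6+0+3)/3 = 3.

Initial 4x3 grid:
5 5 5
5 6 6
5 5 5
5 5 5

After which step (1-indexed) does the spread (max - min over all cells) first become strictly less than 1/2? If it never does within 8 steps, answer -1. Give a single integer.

Answer: 2

Derivation:
Step 1: max=11/2, min=5, spread=1/2
Step 2: max=1289/240, min=5, spread=89/240
  -> spread < 1/2 first at step 2
Step 3: max=719/135, min=1213/240, spread=587/2160
Step 4: max=687817/129600, min=12193/2400, spread=5879/25920
Step 5: max=41077553/7776000, min=17237/3375, spread=272701/1555200
Step 6: max=2457255967/466560000, min=66409247/12960000, spread=2660923/18662400
Step 7: max=147026529053/27993600000, min=444014797/86400000, spread=126629393/1119744000
Step 8: max=8803695199927/1679616000000, min=240270183307/46656000000, spread=1231748807/13436928000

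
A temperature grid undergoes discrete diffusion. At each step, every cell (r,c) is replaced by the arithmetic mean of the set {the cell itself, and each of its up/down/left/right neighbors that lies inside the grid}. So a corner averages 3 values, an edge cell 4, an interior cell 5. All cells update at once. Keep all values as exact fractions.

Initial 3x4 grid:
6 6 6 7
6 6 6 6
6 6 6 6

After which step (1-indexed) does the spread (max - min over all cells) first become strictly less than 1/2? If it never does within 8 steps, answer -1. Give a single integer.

Answer: 1

Derivation:
Step 1: max=19/3, min=6, spread=1/3
  -> spread < 1/2 first at step 1
Step 2: max=113/18, min=6, spread=5/18
Step 3: max=1337/216, min=6, spread=41/216
Step 4: max=159737/25920, min=6, spread=4217/25920
Step 5: max=9540349/1555200, min=43279/7200, spread=38417/311040
Step 6: max=571072211/93312000, min=866597/144000, spread=1903471/18662400
Step 7: max=34193309089/5598720000, min=26035759/4320000, spread=18038617/223948800
Step 8: max=2048807382851/335923200000, min=2345726759/388800000, spread=883978523/13436928000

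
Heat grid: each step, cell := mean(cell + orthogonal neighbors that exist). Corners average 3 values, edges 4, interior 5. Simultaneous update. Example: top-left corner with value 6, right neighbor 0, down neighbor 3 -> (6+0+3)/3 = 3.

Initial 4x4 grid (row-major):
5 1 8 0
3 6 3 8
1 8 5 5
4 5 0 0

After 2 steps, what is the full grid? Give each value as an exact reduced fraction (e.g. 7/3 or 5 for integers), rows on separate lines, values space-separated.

After step 1:
  3 5 3 16/3
  15/4 21/5 6 4
  4 5 21/5 9/2
  10/3 17/4 5/2 5/3
After step 2:
  47/12 19/5 29/6 37/9
  299/80 479/100 107/25 119/24
  193/48 433/100 111/25 431/120
  139/36 181/48 757/240 26/9

Answer: 47/12 19/5 29/6 37/9
299/80 479/100 107/25 119/24
193/48 433/100 111/25 431/120
139/36 181/48 757/240 26/9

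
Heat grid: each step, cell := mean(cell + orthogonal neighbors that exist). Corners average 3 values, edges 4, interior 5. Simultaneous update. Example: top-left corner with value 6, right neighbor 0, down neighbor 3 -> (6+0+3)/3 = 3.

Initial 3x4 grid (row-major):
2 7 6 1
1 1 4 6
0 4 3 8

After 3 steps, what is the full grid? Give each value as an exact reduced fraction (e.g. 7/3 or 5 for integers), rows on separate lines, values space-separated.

After step 1:
  10/3 4 9/2 13/3
  1 17/5 4 19/4
  5/3 2 19/4 17/3
After step 2:
  25/9 457/120 101/24 163/36
  47/20 72/25 107/25 75/16
  14/9 709/240 197/48 91/18
After step 3:
  3217/1080 12307/3600 7571/1800 1933/432
  2869/1200 6509/2000 504/125 22261/4800
  4939/2160 20689/7200 29509/7200 997/216

Answer: 3217/1080 12307/3600 7571/1800 1933/432
2869/1200 6509/2000 504/125 22261/4800
4939/2160 20689/7200 29509/7200 997/216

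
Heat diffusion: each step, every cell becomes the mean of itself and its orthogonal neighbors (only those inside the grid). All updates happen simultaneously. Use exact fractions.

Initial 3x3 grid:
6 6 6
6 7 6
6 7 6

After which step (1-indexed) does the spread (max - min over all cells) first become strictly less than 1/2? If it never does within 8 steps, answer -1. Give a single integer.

Answer: 2

Derivation:
Step 1: max=13/2, min=6, spread=1/2
Step 2: max=767/120, min=493/80, spread=11/48
  -> spread < 1/2 first at step 2
Step 3: max=45799/7200, min=743/120, spread=1219/7200
Step 4: max=2732603/432000, min=596759/96000, spread=755/6912
Step 5: max=163625491/25920000, min=107760119/17280000, spread=6353/82944
Step 6: max=9796258127/1555200000, min=6475077293/1036800000, spread=53531/995328
Step 7: max=587112444319/93312000000, min=14409614173/2304000000, spread=450953/11943936
Step 8: max=35192669793443/5598720000000, min=23362846450837/3732480000000, spread=3799043/143327232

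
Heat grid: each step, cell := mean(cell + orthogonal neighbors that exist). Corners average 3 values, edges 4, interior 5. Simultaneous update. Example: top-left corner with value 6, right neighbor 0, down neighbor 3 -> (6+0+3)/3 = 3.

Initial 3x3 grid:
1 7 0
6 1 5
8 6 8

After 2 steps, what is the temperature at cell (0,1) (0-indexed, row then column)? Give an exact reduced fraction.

Answer: 191/48

Derivation:
Step 1: cell (0,1) = 9/4
Step 2: cell (0,1) = 191/48
Full grid after step 2:
  131/36 191/48 13/4
  61/12 41/10 113/24
  197/36 95/16 187/36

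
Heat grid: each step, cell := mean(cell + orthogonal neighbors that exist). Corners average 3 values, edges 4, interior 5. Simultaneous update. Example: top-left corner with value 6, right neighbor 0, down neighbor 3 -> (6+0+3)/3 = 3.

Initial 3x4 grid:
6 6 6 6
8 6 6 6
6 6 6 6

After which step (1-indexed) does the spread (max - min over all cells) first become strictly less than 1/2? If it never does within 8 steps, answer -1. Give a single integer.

Step 1: max=20/3, min=6, spread=2/3
Step 2: max=787/120, min=6, spread=67/120
Step 3: max=6917/1080, min=6, spread=437/1080
  -> spread < 1/2 first at step 3
Step 4: max=2749531/432000, min=3009/500, spread=29951/86400
Step 5: max=24543821/3888000, min=20408/3375, spread=206761/777600
Step 6: max=9787395571/1555200000, min=16365671/2700000, spread=14430763/62208000
Step 7: max=584979741689/93312000000, min=1313652727/216000000, spread=139854109/746496000
Step 8: max=35014791890251/5598720000000, min=118491228977/19440000000, spread=7114543559/44789760000

Answer: 3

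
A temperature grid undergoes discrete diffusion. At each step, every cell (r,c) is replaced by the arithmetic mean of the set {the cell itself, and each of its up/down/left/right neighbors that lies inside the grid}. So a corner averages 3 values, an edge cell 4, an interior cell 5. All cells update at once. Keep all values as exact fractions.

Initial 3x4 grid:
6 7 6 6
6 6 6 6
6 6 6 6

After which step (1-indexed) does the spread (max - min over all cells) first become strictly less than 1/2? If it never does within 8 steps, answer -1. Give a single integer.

Answer: 1

Derivation:
Step 1: max=19/3, min=6, spread=1/3
  -> spread < 1/2 first at step 1
Step 2: max=751/120, min=6, spread=31/120
Step 3: max=6691/1080, min=6, spread=211/1080
Step 4: max=664897/108000, min=10847/1800, spread=14077/108000
Step 5: max=5972407/972000, min=651683/108000, spread=5363/48600
Step 6: max=178700809/29160000, min=362869/60000, spread=93859/1166400
Step 7: max=10707874481/1749600000, min=588536467/97200000, spread=4568723/69984000
Step 8: max=641636435629/104976000000, min=17677618889/2916000000, spread=8387449/167961600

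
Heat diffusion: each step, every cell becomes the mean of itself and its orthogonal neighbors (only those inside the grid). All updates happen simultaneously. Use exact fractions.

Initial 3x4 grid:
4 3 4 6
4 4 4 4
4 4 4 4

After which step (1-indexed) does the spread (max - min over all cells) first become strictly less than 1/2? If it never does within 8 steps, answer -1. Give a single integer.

Answer: 3

Derivation:
Step 1: max=14/3, min=11/3, spread=1
Step 2: max=161/36, min=137/36, spread=2/3
Step 3: max=931/216, min=2077/540, spread=167/360
  -> spread < 1/2 first at step 3
Step 4: max=274843/64800, min=63067/16200, spread=301/864
Step 5: max=16291157/3888000, min=1906399/486000, spread=69331/259200
Step 6: max=970076383/233280000, min=766365349/194400000, spread=252189821/1166400000
Step 7: max=57872394197/13996800000, min=46165774841/11664000000, spread=12367321939/69984000000
Step 8: max=3457794174223/839808000000, min=2779664628769/699840000000, spread=610983098501/4199040000000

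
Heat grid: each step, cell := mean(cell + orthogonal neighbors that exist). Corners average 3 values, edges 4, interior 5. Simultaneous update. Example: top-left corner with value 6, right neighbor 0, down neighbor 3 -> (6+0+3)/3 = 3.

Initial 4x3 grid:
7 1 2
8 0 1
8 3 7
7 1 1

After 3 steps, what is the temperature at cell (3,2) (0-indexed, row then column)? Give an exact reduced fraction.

Step 1: cell (3,2) = 3
Step 2: cell (3,2) = 3
Step 3: cell (3,2) = 1183/360
Full grid after step 3:
  9011/2160 23419/7200 667/270
  33029/7200 21067/6000 9877/3600
  34409/7200 23297/6000 229/75
  10133/2160 13957/3600 1183/360

Answer: 1183/360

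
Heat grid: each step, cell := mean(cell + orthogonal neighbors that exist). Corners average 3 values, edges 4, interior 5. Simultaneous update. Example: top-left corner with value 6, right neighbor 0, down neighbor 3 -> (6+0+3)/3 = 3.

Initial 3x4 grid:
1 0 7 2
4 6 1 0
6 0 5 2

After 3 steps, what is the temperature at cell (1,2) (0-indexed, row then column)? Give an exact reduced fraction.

Step 1: cell (1,2) = 19/5
Step 2: cell (1,2) = 47/20
Step 3: cell (1,2) = 1781/600
Full grid after step 3:
  6097/2160 2233/720 77/30 1931/720
  3251/960 569/200 1781/600 6521/2880
  3511/1080 4891/1440 3691/1440 2719/1080

Answer: 1781/600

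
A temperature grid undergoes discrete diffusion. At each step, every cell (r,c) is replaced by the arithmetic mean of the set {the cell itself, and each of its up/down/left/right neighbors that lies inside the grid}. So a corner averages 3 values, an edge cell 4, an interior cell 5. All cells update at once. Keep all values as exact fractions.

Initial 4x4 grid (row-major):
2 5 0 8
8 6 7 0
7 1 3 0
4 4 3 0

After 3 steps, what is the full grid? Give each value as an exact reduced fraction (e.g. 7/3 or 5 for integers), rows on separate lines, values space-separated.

Answer: 877/180 10331/2400 28849/7200 7147/2160
11581/2400 1121/250 20641/6000 2813/900
11213/2400 7917/2000 76/25 329/150
3119/720 1081/300 379/150 349/180

Derivation:
After step 1:
  5 13/4 5 8/3
  23/4 27/5 16/5 15/4
  5 21/5 14/5 3/4
  5 3 5/2 1
After step 2:
  14/3 373/80 847/240 137/36
  423/80 109/25 403/100 311/120
  399/80 102/25 269/100 83/40
  13/3 147/40 93/40 17/12
After step 3:
  877/180 10331/2400 28849/7200 7147/2160
  11581/2400 1121/250 20641/6000 2813/900
  11213/2400 7917/2000 76/25 329/150
  3119/720 1081/300 379/150 349/180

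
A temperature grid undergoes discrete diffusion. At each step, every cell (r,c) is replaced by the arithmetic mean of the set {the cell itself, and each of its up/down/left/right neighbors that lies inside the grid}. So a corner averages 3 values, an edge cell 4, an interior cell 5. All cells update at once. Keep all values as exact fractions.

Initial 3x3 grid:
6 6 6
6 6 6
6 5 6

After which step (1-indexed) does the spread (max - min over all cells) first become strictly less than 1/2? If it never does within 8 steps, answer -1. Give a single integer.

Step 1: max=6, min=17/3, spread=1/3
  -> spread < 1/2 first at step 1
Step 2: max=6, min=1373/240, spread=67/240
Step 3: max=1193/200, min=12523/2160, spread=1807/10800
Step 4: max=32039/5400, min=5026037/864000, spread=33401/288000
Step 5: max=3196609/540000, min=45426067/7776000, spread=3025513/38880000
Step 6: max=170044051/28800000, min=18197473133/3110400000, spread=53531/995328
Step 7: max=45864883949/7776000000, min=1093711074151/186624000000, spread=450953/11943936
Step 8: max=5497711389481/933120000000, min=65675736439397/11197440000000, spread=3799043/143327232

Answer: 1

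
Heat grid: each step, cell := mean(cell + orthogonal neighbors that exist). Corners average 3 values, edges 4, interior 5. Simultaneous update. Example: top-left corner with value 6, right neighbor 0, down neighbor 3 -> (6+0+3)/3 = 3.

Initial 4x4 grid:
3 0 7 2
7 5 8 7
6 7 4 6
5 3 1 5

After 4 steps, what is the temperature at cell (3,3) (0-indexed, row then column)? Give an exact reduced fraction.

Answer: 16703/3600

Derivation:
Step 1: cell (3,3) = 4
Step 2: cell (3,3) = 17/4
Step 3: cell (3,3) = 539/120
Step 4: cell (3,3) = 16703/3600
Full grid after step 4:
  150343/32400 25499/5400 134371/27000 333383/64800
  105017/21600 443413/90000 912869/180000 1122653/216000
  535073/108000 887311/180000 49141/10000 356231/72000
  314821/64800 1016581/216000 332551/72000 16703/3600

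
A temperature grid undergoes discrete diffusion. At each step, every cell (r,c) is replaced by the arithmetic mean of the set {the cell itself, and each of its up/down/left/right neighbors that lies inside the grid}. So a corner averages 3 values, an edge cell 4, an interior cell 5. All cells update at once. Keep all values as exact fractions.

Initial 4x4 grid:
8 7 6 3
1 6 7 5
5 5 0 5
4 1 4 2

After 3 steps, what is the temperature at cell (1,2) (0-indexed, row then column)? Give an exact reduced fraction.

Answer: 2797/600

Derivation:
Step 1: cell (1,2) = 24/5
Step 2: cell (1,2) = 499/100
Step 3: cell (1,2) = 2797/600
Full grid after step 3:
  11717/2160 19777/3600 19241/3600 5399/1080
  34949/7200 29531/6000 2797/600 2077/450
  29213/7200 5801/1500 23611/6000 1639/450
  1871/540 24863/7200 22519/7200 7237/2160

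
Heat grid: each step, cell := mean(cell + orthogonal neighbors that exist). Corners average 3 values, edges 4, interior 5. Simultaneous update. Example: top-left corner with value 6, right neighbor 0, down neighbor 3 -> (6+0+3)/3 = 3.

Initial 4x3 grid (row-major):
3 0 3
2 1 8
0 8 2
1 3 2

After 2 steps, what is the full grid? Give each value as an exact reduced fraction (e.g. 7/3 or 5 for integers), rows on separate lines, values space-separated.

After step 1:
  5/3 7/4 11/3
  3/2 19/5 7/2
  11/4 14/5 5
  4/3 7/2 7/3
After step 2:
  59/36 653/240 107/36
  583/240 267/100 479/120
  503/240 357/100 409/120
  91/36 299/120 65/18

Answer: 59/36 653/240 107/36
583/240 267/100 479/120
503/240 357/100 409/120
91/36 299/120 65/18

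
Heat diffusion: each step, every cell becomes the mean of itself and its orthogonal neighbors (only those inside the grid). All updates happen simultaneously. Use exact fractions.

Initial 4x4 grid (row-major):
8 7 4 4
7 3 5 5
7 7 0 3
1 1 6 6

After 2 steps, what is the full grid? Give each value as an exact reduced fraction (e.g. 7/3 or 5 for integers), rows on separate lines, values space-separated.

Answer: 229/36 709/120 547/120 163/36
1493/240 491/100 453/100 929/240
367/80 457/100 359/100 339/80
49/12 17/5 81/20 47/12

Derivation:
After step 1:
  22/3 11/2 5 13/3
  25/4 29/5 17/5 17/4
  11/2 18/5 21/5 7/2
  3 15/4 13/4 5
After step 2:
  229/36 709/120 547/120 163/36
  1493/240 491/100 453/100 929/240
  367/80 457/100 359/100 339/80
  49/12 17/5 81/20 47/12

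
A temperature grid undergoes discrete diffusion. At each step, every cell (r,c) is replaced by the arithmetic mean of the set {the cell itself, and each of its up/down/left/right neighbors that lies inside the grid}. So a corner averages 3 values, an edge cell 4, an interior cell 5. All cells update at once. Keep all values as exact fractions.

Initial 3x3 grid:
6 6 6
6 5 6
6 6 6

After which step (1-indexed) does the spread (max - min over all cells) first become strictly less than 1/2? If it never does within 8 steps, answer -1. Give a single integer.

Answer: 1

Derivation:
Step 1: max=6, min=23/4, spread=1/4
  -> spread < 1/2 first at step 1
Step 2: max=471/80, min=144/25, spread=51/400
Step 3: max=2113/360, min=27977/4800, spread=589/14400
Step 4: max=1686919/288000, min=175057/30000, spread=31859/1440000
Step 5: max=10535279/1800000, min=100988393/17280000, spread=751427/86400000
Step 6: max=6065736871/1036800000, min=631365313/108000000, spread=23149331/5184000000
Step 7: max=37905068111/6480000000, min=363765345737/62208000000, spread=616540643/311040000000
Step 8: max=21830947991239/3732480000000, min=2273687546017/388800000000, spread=17737747379/18662400000000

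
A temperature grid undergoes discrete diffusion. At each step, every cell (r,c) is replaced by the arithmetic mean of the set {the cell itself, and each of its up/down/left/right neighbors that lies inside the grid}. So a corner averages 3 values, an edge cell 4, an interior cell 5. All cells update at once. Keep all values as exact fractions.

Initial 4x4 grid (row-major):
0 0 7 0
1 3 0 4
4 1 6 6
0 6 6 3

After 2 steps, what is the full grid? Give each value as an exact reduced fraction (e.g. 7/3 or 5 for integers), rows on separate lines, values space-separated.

After step 1:
  1/3 5/2 7/4 11/3
  2 1 4 5/2
  3/2 4 19/5 19/4
  10/3 13/4 21/4 5
After step 2:
  29/18 67/48 143/48 95/36
  29/24 27/10 261/100 179/48
  65/24 271/100 109/25 321/80
  97/36 95/24 173/40 5

Answer: 29/18 67/48 143/48 95/36
29/24 27/10 261/100 179/48
65/24 271/100 109/25 321/80
97/36 95/24 173/40 5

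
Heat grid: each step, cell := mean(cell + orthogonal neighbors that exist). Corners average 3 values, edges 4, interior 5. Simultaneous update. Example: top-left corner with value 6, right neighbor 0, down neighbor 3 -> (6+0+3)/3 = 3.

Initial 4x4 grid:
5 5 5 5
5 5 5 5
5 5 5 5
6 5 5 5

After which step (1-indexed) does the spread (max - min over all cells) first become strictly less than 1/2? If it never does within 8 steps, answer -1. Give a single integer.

Answer: 1

Derivation:
Step 1: max=16/3, min=5, spread=1/3
  -> spread < 1/2 first at step 1
Step 2: max=95/18, min=5, spread=5/18
Step 3: max=1121/216, min=5, spread=41/216
Step 4: max=33443/6480, min=5, spread=1043/6480
Step 5: max=997553/194400, min=5, spread=25553/194400
Step 6: max=29831459/5832000, min=90079/18000, spread=645863/5832000
Step 7: max=892441691/174960000, min=600971/120000, spread=16225973/174960000
Step 8: max=26721477983/5248800000, min=270701/54000, spread=409340783/5248800000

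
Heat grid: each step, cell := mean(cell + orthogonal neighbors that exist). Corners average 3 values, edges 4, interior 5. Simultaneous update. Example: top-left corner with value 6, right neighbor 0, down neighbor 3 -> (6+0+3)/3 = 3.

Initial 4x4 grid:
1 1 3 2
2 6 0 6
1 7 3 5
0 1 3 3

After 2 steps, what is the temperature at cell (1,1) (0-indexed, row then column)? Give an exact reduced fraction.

Step 1: cell (1,1) = 16/5
Step 2: cell (1,1) = 313/100
Full grid after step 2:
  79/36 527/240 691/240 101/36
  143/60 313/100 303/100 443/120
  139/60 313/100 351/100 443/120
  71/36 571/240 751/240 125/36

Answer: 313/100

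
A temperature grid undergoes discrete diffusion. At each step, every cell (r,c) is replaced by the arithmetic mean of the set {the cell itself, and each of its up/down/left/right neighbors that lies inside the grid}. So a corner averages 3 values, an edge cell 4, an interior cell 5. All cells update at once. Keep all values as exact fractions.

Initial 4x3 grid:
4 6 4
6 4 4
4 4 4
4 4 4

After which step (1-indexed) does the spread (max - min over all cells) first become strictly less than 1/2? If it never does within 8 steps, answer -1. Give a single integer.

Answer: 5

Derivation:
Step 1: max=16/3, min=4, spread=4/3
Step 2: max=193/40, min=4, spread=33/40
Step 3: max=5179/1080, min=4, spread=859/1080
Step 4: max=300803/64800, min=3679/900, spread=7183/12960
Step 5: max=17891077/3888000, min=222211/54000, spread=378377/777600
  -> spread < 1/2 first at step 5
Step 6: max=1058781623/233280000, min=2249789/540000, spread=3474911/9331200
Step 7: max=63070000357/13996800000, min=203853989/48600000, spread=174402061/559872000
Step 8: max=3756516566063/839808000000, min=24639816727/5832000000, spread=1667063659/6718464000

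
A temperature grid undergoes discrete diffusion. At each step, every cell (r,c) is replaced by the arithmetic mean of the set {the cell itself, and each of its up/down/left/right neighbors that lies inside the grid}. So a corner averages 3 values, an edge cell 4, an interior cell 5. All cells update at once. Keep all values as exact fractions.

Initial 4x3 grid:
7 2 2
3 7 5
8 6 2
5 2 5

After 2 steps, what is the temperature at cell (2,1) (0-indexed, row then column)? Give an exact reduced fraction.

Step 1: cell (2,1) = 5
Step 2: cell (2,1) = 241/50
Full grid after step 2:
  59/12 161/40 23/6
  407/80 487/100 161/40
  87/16 241/50 33/8
  5 35/8 4

Answer: 241/50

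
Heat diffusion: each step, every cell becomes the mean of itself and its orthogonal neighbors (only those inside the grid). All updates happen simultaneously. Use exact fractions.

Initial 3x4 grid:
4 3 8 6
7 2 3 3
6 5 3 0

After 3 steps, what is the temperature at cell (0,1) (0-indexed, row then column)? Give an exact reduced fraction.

Answer: 32173/7200

Derivation:
Step 1: cell (0,1) = 17/4
Step 2: cell (0,1) = 215/48
Step 3: cell (0,1) = 32173/7200
Full grid after step 3:
  125/27 32173/7200 31363/7200 9253/2160
  66551/14400 25669/6000 5791/1500 13019/3600
  335/72 9841/2400 8171/2400 249/80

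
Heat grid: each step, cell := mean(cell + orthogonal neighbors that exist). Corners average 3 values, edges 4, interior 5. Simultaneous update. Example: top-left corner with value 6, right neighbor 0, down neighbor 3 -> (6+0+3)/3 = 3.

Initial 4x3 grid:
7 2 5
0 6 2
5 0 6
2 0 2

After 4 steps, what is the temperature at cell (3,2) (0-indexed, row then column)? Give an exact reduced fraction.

Answer: 157249/64800

Derivation:
Step 1: cell (3,2) = 8/3
Step 2: cell (3,2) = 37/18
Step 3: cell (3,2) = 5569/2160
Step 4: cell (3,2) = 157249/64800
Full grid after step 4:
  77653/21600 249601/72000 26551/7200
  73987/24000 51007/15000 231211/72000
  603623/216000 6547/2500 637873/216000
  147149/64800 19859/8000 157249/64800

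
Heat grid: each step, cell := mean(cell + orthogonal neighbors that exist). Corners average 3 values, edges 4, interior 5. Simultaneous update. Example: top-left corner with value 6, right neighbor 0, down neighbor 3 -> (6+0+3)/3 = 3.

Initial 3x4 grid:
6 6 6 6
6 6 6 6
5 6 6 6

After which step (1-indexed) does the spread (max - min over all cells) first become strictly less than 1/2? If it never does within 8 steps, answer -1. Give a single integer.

Step 1: max=6, min=17/3, spread=1/3
  -> spread < 1/2 first at step 1
Step 2: max=6, min=103/18, spread=5/18
Step 3: max=6, min=1255/216, spread=41/216
Step 4: max=6, min=151303/25920, spread=4217/25920
Step 5: max=43121/7200, min=9122051/1555200, spread=38417/311040
Step 6: max=861403/144000, min=548671789/93312000, spread=1903471/18662400
Step 7: max=25804241/4320000, min=32991330911/5598720000, spread=18038617/223948800
Step 8: max=2319873241/388800000, min=1982271017149/335923200000, spread=883978523/13436928000

Answer: 1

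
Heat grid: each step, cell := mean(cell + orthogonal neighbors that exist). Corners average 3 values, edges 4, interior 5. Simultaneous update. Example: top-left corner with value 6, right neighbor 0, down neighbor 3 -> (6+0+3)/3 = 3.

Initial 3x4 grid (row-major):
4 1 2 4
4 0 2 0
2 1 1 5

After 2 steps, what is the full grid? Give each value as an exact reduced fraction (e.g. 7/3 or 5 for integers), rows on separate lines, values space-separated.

After step 1:
  3 7/4 9/4 2
  5/2 8/5 1 11/4
  7/3 1 9/4 2
After step 2:
  29/12 43/20 7/4 7/3
  283/120 157/100 197/100 31/16
  35/18 431/240 25/16 7/3

Answer: 29/12 43/20 7/4 7/3
283/120 157/100 197/100 31/16
35/18 431/240 25/16 7/3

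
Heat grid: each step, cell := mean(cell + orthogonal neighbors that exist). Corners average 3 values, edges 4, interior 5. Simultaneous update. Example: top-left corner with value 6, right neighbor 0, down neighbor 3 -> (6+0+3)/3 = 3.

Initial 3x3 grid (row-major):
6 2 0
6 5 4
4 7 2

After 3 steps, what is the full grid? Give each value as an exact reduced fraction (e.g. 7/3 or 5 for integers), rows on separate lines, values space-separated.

After step 1:
  14/3 13/4 2
  21/4 24/5 11/4
  17/3 9/2 13/3
After step 2:
  79/18 883/240 8/3
  1223/240 411/100 833/240
  185/36 193/40 139/36
After step 3:
  4739/1080 53441/14400 589/180
  67441/14400 25417/6000 50791/14400
  10843/2160 3587/800 8753/2160

Answer: 4739/1080 53441/14400 589/180
67441/14400 25417/6000 50791/14400
10843/2160 3587/800 8753/2160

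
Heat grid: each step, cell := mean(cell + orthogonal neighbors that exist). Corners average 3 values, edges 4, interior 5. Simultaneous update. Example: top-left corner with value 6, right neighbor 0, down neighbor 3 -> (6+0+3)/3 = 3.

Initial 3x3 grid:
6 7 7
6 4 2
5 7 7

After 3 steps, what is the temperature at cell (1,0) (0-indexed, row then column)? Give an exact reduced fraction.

Step 1: cell (1,0) = 21/4
Step 2: cell (1,0) = 1367/240
Step 3: cell (1,0) = 81589/14400
Full grid after step 3:
  12437/2160 2527/450 737/135
  81589/14400 691/125 4829/900
  254/45 79339/14400 11627/2160

Answer: 81589/14400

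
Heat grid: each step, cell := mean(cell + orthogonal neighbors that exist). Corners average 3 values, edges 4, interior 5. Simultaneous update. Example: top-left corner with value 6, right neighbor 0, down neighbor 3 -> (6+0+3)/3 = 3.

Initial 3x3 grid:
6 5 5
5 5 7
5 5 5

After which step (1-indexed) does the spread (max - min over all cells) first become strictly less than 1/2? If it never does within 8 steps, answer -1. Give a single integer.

Step 1: max=17/3, min=5, spread=2/3
Step 2: max=667/120, min=61/12, spread=19/40
  -> spread < 1/2 first at step 2
Step 3: max=11839/2160, min=3743/720, spread=61/216
Step 4: max=702713/129600, min=225721/43200, spread=511/2592
Step 5: max=42028111/7776000, min=13650287/2592000, spread=4309/31104
Step 6: max=2510151017/466560000, min=821594089/155520000, spread=36295/373248
Step 7: max=150271258399/27993600000, min=49453392383/9331200000, spread=305773/4478976
Step 8: max=8997589692953/1679616000000, min=2972363741401/559872000000, spread=2575951/53747712

Answer: 2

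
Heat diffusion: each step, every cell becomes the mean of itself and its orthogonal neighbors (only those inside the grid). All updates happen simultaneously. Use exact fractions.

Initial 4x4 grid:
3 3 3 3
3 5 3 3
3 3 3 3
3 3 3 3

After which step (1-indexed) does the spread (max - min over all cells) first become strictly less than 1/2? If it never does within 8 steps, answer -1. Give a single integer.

Answer: 2

Derivation:
Step 1: max=7/2, min=3, spread=1/2
Step 2: max=86/25, min=3, spread=11/25
  -> spread < 1/2 first at step 2
Step 3: max=3967/1200, min=3, spread=367/1200
Step 4: max=17771/5400, min=913/300, spread=1337/5400
Step 5: max=527669/162000, min=27469/9000, spread=33227/162000
Step 6: max=15794327/4860000, min=166049/54000, spread=849917/4860000
Step 7: max=471114347/145800000, min=2498533/810000, spread=21378407/145800000
Step 8: max=14088462371/4374000000, min=752688343/243000000, spread=540072197/4374000000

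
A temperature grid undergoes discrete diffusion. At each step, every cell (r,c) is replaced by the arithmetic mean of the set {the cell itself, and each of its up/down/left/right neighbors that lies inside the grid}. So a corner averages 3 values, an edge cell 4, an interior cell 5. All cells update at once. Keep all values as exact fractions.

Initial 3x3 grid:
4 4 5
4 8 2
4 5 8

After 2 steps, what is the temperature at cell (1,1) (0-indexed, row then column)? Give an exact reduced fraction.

Step 1: cell (1,1) = 23/5
Step 2: cell (1,1) = 537/100
Full grid after step 2:
  19/4 1051/240 44/9
  269/60 537/100 1141/240
  187/36 1211/240 17/3

Answer: 537/100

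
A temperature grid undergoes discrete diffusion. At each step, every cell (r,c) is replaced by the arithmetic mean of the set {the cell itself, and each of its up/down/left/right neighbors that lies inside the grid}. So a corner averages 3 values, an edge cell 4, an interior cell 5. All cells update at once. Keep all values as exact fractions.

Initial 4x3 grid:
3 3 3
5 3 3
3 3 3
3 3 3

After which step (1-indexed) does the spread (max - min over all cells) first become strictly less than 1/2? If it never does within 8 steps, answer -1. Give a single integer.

Answer: 3

Derivation:
Step 1: max=11/3, min=3, spread=2/3
Step 2: max=211/60, min=3, spread=31/60
Step 3: max=1831/540, min=3, spread=211/540
  -> spread < 1/2 first at step 3
Step 4: max=178897/54000, min=2747/900, spread=14077/54000
Step 5: max=1598407/486000, min=165683/54000, spread=5363/24300
Step 6: max=47480809/14580000, min=92869/30000, spread=93859/583200
Step 7: max=2834674481/874800000, min=151136467/48600000, spread=4568723/34992000
Step 8: max=169244435629/52488000000, min=4555618889/1458000000, spread=8387449/83980800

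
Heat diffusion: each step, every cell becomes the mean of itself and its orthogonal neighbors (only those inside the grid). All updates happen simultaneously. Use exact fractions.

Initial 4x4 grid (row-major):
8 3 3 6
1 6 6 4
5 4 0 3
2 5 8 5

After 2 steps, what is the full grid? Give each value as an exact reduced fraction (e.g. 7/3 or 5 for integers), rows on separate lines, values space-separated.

Answer: 14/3 35/8 529/120 163/36
4 109/25 17/4 953/240
4 399/100 39/10 1037/240
47/12 69/16 1127/240 77/18

Derivation:
After step 1:
  4 5 9/2 13/3
  5 4 19/5 19/4
  3 4 21/5 3
  4 19/4 9/2 16/3
After step 2:
  14/3 35/8 529/120 163/36
  4 109/25 17/4 953/240
  4 399/100 39/10 1037/240
  47/12 69/16 1127/240 77/18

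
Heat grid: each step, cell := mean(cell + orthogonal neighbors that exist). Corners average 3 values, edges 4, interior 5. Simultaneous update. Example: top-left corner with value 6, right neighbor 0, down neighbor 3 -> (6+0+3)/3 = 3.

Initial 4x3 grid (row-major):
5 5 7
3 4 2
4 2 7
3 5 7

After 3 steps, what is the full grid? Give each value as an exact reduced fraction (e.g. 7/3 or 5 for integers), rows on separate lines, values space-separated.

After step 1:
  13/3 21/4 14/3
  4 16/5 5
  3 22/5 9/2
  4 17/4 19/3
After step 2:
  163/36 349/80 179/36
  109/30 437/100 521/120
  77/20 387/100 607/120
  15/4 1139/240 181/36
After step 3:
  9017/2160 7293/1600 9847/2160
  14743/3600 8231/2000 4217/900
  4531/1200 26273/6000 4117/900
  2963/720 62617/14400 10679/2160

Answer: 9017/2160 7293/1600 9847/2160
14743/3600 8231/2000 4217/900
4531/1200 26273/6000 4117/900
2963/720 62617/14400 10679/2160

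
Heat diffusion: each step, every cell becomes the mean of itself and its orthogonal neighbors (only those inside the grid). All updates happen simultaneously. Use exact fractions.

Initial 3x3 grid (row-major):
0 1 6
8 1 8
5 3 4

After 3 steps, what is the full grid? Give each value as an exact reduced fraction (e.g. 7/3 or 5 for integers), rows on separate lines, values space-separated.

After step 1:
  3 2 5
  7/2 21/5 19/4
  16/3 13/4 5
After step 2:
  17/6 71/20 47/12
  481/120 177/50 379/80
  145/36 1067/240 13/3
After step 3:
  1247/360 173/50 2929/720
  25937/7200 12169/3000 6611/1600
  8987/2160 58849/14400 811/180

Answer: 1247/360 173/50 2929/720
25937/7200 12169/3000 6611/1600
8987/2160 58849/14400 811/180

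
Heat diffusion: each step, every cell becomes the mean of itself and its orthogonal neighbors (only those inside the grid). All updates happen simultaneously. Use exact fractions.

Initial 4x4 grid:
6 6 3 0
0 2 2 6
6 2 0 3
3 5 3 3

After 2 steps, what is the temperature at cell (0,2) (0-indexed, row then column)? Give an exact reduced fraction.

Answer: 63/20

Derivation:
Step 1: cell (0,2) = 11/4
Step 2: cell (0,2) = 63/20
Full grid after step 2:
  47/12 67/20 63/20 17/6
  253/80 63/20 5/2 227/80
  167/48 67/25 267/100 43/16
  32/9 41/12 11/4 35/12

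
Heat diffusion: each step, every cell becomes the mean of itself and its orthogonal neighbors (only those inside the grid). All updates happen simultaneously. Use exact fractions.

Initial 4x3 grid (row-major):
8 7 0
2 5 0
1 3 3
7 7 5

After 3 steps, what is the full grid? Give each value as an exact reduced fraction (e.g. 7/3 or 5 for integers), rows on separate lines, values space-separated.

After step 1:
  17/3 5 7/3
  4 17/5 2
  13/4 19/5 11/4
  5 11/2 5
After step 2:
  44/9 41/10 28/9
  979/240 91/25 629/240
  321/80 187/50 271/80
  55/12 193/40 53/12
After step 3:
  9409/2160 787/200 7079/2160
  29917/7200 909/250 22967/7200
  3283/800 3921/1000 2833/800
  3221/720 3513/800 3031/720

Answer: 9409/2160 787/200 7079/2160
29917/7200 909/250 22967/7200
3283/800 3921/1000 2833/800
3221/720 3513/800 3031/720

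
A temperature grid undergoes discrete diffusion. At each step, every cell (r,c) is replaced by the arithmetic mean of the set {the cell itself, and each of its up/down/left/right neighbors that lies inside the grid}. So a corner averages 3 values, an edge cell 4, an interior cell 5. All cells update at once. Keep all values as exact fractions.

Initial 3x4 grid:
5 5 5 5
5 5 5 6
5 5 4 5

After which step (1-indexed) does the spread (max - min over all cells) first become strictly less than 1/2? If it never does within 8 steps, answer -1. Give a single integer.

Answer: 2

Derivation:
Step 1: max=16/3, min=19/4, spread=7/12
Step 2: max=187/36, min=39/8, spread=23/72
  -> spread < 1/2 first at step 2
Step 3: max=2221/432, min=1177/240, spread=32/135
Step 4: max=26431/5184, min=10657/2160, spread=4271/25920
Step 5: max=7888513/1555200, min=320407/64800, spread=39749/311040
Step 6: max=471635147/93312000, min=9629959/1944000, spread=1879423/18662400
Step 7: max=28226803393/5598720000, min=289404883/58320000, spread=3551477/44789760
Step 8: max=1690523125187/335923200000, min=34778381869/6998400000, spread=846431819/13436928000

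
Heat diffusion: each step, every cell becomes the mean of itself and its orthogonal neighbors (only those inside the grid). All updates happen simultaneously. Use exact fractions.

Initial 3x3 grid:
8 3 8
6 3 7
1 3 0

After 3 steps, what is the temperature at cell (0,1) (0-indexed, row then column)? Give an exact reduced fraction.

Step 1: cell (0,1) = 11/2
Step 2: cell (0,1) = 647/120
Step 3: cell (0,1) = 36139/7200
Full grid after step 3:
  679/135 36139/7200 917/180
  10213/2400 26111/6000 30989/7200
  7829/2160 49403/14400 7889/2160

Answer: 36139/7200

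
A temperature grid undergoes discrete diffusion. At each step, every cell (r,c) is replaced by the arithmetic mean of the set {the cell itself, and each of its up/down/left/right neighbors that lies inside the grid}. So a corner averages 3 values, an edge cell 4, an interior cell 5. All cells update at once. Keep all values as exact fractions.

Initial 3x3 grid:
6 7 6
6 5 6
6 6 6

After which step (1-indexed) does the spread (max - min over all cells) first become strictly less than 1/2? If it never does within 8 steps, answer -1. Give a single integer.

Step 1: max=19/3, min=23/4, spread=7/12
Step 2: max=37/6, min=35/6, spread=1/3
  -> spread < 1/2 first at step 2
Step 3: max=2623/432, min=5629/960, spread=1799/8640
Step 4: max=32617/5400, min=8509/1440, spread=2833/21600
Step 5: max=9347479/1555200, min=6825127/1152000, spread=2671151/31104000
Step 6: max=466553437/77760000, min=92421323/15552000, spread=741137/12960000
Step 7: max=33525448111/5598720000, min=74018854829/12441600000, spread=4339268759/111974400000
Step 8: max=837521844179/139968000000, min=333522768607/55987200000, spread=7429845323/279936000000

Answer: 2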